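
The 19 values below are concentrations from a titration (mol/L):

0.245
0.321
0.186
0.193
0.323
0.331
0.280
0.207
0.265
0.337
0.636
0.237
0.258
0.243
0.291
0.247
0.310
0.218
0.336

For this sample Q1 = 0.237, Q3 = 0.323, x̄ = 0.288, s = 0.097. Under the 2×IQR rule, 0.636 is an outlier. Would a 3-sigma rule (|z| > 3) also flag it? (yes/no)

yes

z = (0.636 − 0.288) / 0.097 = 3.59.
|z| = 3.59 > 3.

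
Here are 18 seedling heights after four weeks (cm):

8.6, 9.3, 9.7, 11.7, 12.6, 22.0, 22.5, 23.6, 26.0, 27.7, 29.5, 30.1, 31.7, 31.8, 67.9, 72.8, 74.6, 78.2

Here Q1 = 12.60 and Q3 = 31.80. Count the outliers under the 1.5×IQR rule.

IQR = 19.20; fences at 12.60 − 28.80 = -16.20 and 31.80 + 28.80 = 60.60.
Outside the cutoffs: 67.9, 72.8, 74.6, 78.2.

4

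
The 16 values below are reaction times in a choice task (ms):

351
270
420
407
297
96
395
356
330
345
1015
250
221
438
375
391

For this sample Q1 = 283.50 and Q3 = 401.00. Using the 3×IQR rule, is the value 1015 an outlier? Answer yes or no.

yes

IQR = Q3 − Q1 = 401.00 − 283.50 = 117.50.
Lower fence = Q1 − 3·IQR = 283.50 − 352.50 = -69.00.
Upper fence = Q3 + 3·IQR = 401.00 + 352.50 = 753.50.
1015 lies above the upper fence.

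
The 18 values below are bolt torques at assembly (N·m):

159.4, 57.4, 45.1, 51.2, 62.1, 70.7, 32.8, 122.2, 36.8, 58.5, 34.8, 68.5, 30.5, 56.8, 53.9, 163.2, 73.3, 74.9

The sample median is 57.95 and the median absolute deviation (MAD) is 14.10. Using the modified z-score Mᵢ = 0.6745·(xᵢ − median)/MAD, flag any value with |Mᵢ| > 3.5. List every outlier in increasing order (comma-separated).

|Mᵢ| > 3.5 ⇔ |xᵢ − 57.95| > 3.5·14.10/0.6745 = 73.17.
So outliers lie outside [-15.22, 131.12].
159.4: M = 4.85 → outlier.
163.2: M = 5.03 → outlier.

159.4, 163.2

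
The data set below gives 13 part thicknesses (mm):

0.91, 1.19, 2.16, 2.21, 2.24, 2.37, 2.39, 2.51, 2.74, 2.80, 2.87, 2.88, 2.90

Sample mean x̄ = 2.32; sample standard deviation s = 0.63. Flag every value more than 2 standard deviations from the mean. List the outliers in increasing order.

0.91

Cutoffs at x̄ ± 2s: 2.32 ± 2·0.63 = [1.06, 3.58].
0.91: z = -2.24, |z| > 2 → outlier.
Every other value lies within [1.06, 3.58].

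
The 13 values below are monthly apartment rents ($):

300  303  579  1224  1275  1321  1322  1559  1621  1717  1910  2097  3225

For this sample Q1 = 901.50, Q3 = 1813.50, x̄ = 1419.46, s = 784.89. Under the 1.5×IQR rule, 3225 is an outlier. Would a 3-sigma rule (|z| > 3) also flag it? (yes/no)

no

z = (3225 − 1419.46) / 784.89 = 2.30.
|z| = 2.30 ≤ 3.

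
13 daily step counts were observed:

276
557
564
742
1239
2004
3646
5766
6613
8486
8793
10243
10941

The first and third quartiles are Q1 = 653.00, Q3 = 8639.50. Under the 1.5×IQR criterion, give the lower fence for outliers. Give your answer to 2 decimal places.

-11326.75

IQR = Q3 − Q1 = 8639.50 − 653.00 = 7986.50.
Lower fence = Q1 − 1.5·IQR = 653.00 − 11979.75 = -11326.75.
Upper fence = Q3 + 1.5·IQR = 8639.50 + 11979.75 = 20619.25.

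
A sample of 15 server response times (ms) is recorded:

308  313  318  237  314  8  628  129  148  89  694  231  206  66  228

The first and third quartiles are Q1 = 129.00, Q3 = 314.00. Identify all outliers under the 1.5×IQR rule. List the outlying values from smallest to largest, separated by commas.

628, 694

IQR = Q3 − Q1 = 314.00 − 129.00 = 185.00.
Lower fence = Q1 − 1.5·IQR = 129.00 − 277.50 = -148.50.
Upper fence = Q3 + 1.5·IQR = 314.00 + 277.50 = 591.50.
628 > 591.50 → outlier.
694 > 591.50 → outlier.
All remaining values lie within [-148.50, 591.50].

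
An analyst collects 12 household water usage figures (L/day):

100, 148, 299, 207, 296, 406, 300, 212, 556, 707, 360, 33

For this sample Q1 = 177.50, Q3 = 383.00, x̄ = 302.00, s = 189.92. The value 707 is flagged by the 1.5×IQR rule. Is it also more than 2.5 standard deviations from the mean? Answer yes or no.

no

z = (707 − 302.00) / 189.92 = 2.13.
|z| = 2.13 ≤ 2.5.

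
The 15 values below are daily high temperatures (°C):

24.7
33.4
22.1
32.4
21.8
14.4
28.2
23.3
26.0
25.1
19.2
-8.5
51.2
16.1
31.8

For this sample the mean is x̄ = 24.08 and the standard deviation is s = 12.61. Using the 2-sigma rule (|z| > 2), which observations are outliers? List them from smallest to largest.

Cutoffs at x̄ ± 2s: 24.08 ± 2·12.61 = [-1.14, 49.30].
-8.5: z = -2.58, |z| > 2 → outlier.
51.2: z = 2.15, |z| > 2 → outlier.
Every other value lies within [-1.14, 49.30].

-8.5, 51.2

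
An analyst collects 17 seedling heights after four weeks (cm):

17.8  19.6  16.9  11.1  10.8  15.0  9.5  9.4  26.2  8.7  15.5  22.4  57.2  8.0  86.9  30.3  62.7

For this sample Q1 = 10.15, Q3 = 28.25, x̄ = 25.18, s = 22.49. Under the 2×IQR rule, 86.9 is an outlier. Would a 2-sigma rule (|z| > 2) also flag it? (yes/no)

yes

z = (86.9 − 25.18) / 22.49 = 2.74.
|z| = 2.74 > 2.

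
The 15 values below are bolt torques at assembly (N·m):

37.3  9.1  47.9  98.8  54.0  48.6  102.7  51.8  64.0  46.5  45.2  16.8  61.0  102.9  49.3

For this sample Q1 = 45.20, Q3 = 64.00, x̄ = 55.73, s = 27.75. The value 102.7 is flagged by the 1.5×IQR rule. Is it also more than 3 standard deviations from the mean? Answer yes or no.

z = (102.7 − 55.73) / 27.75 = 1.69.
|z| = 1.69 ≤ 3.

no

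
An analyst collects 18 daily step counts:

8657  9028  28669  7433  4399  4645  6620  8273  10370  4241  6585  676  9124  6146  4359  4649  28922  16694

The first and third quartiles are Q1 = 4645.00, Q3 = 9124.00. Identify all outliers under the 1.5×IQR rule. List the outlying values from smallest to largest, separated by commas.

16694, 28669, 28922

IQR = Q3 − Q1 = 9124.00 − 4645.00 = 4479.00.
Lower fence = Q1 − 1.5·IQR = 4645.00 − 6718.50 = -2073.50.
Upper fence = Q3 + 1.5·IQR = 9124.00 + 6718.50 = 15842.50.
16694 > 15842.50 → outlier.
28669 > 15842.50 → outlier.
28922 > 15842.50 → outlier.
All remaining values lie within [-2073.50, 15842.50].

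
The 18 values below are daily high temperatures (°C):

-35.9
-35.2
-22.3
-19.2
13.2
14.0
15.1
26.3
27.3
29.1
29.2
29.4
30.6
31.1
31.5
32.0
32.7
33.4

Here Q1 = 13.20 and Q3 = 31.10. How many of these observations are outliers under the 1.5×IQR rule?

4

IQR = 17.90; fences at 13.20 − 26.85 = -13.65 and 31.10 + 26.85 = 57.95.
Outside the cutoffs: -35.9, -35.2, -22.3, -19.2.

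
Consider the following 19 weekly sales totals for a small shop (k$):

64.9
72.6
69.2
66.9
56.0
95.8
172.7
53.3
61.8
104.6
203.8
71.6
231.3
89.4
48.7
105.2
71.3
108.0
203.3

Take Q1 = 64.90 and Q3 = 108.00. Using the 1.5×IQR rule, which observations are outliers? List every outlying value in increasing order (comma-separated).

172.7, 203.3, 203.8, 231.3

IQR = Q3 − Q1 = 108.00 − 64.90 = 43.10.
Lower fence = Q1 − 1.5·IQR = 64.90 − 64.65 = 0.25.
Upper fence = Q3 + 1.5·IQR = 108.00 + 64.65 = 172.65.
172.7 > 172.65 → outlier.
203.3 > 172.65 → outlier.
203.8 > 172.65 → outlier.
231.3 > 172.65 → outlier.
All remaining values lie within [0.25, 172.65].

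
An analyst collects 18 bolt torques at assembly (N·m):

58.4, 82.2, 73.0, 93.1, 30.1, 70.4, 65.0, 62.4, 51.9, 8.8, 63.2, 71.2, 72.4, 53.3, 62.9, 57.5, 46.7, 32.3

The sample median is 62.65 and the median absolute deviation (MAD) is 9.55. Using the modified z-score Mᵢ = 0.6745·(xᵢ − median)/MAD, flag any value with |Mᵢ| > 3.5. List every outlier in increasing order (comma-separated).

|Mᵢ| > 3.5 ⇔ |xᵢ − 62.65| > 3.5·9.55/0.6745 = 49.56.
So outliers lie outside [13.09, 112.21].
8.8: M = -3.80 → outlier.

8.8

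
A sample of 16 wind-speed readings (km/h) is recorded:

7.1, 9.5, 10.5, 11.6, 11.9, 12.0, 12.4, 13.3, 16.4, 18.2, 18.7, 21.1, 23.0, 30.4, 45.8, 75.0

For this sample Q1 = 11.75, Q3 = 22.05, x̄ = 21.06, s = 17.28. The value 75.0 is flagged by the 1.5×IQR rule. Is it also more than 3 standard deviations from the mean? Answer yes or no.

z = (75.0 − 21.06) / 17.28 = 3.12.
|z| = 3.12 > 3.

yes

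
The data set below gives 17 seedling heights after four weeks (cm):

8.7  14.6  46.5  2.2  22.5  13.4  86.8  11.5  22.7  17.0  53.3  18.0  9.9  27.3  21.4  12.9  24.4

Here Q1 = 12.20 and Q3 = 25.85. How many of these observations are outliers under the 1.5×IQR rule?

3

IQR = 13.65; fences at 12.20 − 20.475 = -8.275 and 25.85 + 20.475 = 46.325.
Outside the cutoffs: 46.5, 53.3, 86.8.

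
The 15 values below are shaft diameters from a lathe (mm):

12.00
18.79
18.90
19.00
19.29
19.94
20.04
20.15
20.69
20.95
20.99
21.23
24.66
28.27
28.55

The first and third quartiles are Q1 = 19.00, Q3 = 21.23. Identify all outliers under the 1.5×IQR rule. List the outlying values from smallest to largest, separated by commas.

12.00, 24.66, 28.27, 28.55

IQR = Q3 − Q1 = 21.23 − 19.00 = 2.23.
Lower fence = Q1 − 1.5·IQR = 19.00 − 3.345 = 15.655.
Upper fence = Q3 + 1.5·IQR = 21.23 + 3.345 = 24.575.
12.00 < 15.655 → outlier.
24.66 > 24.575 → outlier.
28.27 > 24.575 → outlier.
28.55 > 24.575 → outlier.
All remaining values lie within [15.655, 24.575].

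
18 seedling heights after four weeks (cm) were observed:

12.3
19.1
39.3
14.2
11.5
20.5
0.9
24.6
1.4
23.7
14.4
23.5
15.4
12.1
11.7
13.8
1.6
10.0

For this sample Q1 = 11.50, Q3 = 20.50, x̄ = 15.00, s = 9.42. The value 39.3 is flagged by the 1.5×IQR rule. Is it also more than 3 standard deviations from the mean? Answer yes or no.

z = (39.3 − 15.00) / 9.42 = 2.58.
|z| = 2.58 ≤ 3.

no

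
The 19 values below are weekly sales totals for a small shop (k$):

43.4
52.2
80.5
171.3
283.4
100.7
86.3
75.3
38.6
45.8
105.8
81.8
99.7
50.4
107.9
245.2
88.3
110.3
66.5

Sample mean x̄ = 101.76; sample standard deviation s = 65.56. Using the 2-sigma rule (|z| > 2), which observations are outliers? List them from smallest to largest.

245.2, 283.4

Cutoffs at x̄ ± 2s: 101.76 ± 2·65.56 = [-29.36, 232.88].
245.2: z = 2.19, |z| > 2 → outlier.
283.4: z = 2.77, |z| > 2 → outlier.
Every other value lies within [-29.36, 232.88].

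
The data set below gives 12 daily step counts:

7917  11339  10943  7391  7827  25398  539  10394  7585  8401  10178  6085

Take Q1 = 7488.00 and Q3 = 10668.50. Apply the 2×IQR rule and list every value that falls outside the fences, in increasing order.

IQR = Q3 − Q1 = 10668.50 − 7488.00 = 3180.50.
Lower fence = Q1 − 2·IQR = 7488.00 − 6361.00 = 1127.00.
Upper fence = Q3 + 2·IQR = 10668.50 + 6361.00 = 17029.50.
539 < 1127.00 → outlier.
25398 > 17029.50 → outlier.
All remaining values lie within [1127.00, 17029.50].

539, 25398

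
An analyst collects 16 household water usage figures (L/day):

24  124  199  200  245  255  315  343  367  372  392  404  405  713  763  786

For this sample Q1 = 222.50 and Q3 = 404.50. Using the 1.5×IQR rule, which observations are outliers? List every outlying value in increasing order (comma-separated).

713, 763, 786

IQR = Q3 − Q1 = 404.50 − 222.50 = 182.00.
Lower fence = Q1 − 1.5·IQR = 222.50 − 273.00 = -50.50.
Upper fence = Q3 + 1.5·IQR = 404.50 + 273.00 = 677.50.
713 > 677.50 → outlier.
763 > 677.50 → outlier.
786 > 677.50 → outlier.
All remaining values lie within [-50.50, 677.50].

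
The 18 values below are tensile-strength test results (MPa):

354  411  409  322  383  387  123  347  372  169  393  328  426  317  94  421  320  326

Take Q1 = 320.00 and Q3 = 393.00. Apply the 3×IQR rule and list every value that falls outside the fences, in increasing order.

94

IQR = Q3 − Q1 = 393.00 − 320.00 = 73.00.
Lower fence = Q1 − 3·IQR = 320.00 − 219.00 = 101.00.
Upper fence = Q3 + 3·IQR = 393.00 + 219.00 = 612.00.
94 < 101.00 → outlier.
All remaining values lie within [101.00, 612.00].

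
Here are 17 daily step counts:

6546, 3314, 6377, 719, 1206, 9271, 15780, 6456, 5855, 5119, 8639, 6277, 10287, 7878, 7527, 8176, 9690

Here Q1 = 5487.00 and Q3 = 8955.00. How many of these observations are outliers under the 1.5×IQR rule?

IQR = 3468.00; fences at 5487.00 − 5202.00 = 285.00 and 8955.00 + 5202.00 = 14157.00.
Outside the cutoffs: 15780.

1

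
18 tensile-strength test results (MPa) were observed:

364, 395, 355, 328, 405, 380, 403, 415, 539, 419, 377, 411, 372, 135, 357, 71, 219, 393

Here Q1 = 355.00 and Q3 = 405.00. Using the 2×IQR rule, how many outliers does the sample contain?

4

IQR = 50.00; fences at 355.00 − 100.00 = 255.00 and 405.00 + 100.00 = 505.00.
Outside the cutoffs: 71, 135, 219, 539.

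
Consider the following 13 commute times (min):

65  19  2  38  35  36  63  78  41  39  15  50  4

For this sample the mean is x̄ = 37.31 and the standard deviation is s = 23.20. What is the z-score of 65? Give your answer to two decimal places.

z = (65 − 37.31) / 23.20 = 1.19.

1.19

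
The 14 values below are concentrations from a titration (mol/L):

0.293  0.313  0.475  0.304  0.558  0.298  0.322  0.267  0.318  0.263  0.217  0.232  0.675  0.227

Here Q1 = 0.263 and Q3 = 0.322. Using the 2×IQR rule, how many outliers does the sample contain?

IQR = 0.059; fences at 0.263 − 0.118 = 0.145 and 0.322 + 0.118 = 0.440.
Outside the cutoffs: 0.475, 0.558, 0.675.

3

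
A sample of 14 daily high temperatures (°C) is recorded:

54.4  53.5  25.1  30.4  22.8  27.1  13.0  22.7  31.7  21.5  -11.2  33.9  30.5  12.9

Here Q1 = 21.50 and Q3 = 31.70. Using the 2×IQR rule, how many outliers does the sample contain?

IQR = 10.20; fences at 21.50 − 20.40 = 1.10 and 31.70 + 20.40 = 52.10.
Outside the cutoffs: -11.2, 53.5, 54.4.

3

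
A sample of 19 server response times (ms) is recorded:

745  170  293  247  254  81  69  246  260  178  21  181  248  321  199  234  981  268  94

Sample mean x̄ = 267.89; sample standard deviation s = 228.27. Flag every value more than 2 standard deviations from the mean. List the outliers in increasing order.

Cutoffs at x̄ ± 2s: 267.89 ± 2·228.27 = [-188.65, 724.43].
745: z = 2.09, |z| > 2 → outlier.
981: z = 3.12, |z| > 2 → outlier.
Every other value lies within [-188.65, 724.43].

745, 981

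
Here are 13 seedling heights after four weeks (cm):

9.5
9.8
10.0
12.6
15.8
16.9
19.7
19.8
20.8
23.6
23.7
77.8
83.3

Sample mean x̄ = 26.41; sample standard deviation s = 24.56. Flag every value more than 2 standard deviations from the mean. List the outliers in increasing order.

Cutoffs at x̄ ± 2s: 26.41 ± 2·24.56 = [-22.71, 75.53].
77.8: z = 2.09, |z| > 2 → outlier.
83.3: z = 2.32, |z| > 2 → outlier.
Every other value lies within [-22.71, 75.53].

77.8, 83.3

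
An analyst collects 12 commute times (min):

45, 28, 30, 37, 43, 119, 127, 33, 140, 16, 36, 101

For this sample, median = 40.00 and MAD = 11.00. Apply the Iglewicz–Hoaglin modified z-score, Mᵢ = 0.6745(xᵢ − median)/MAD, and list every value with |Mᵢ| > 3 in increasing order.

101, 119, 127, 140

|Mᵢ| > 3 ⇔ |xᵢ − 40.00| > 3·11.00/0.6745 = 48.93.
So outliers lie outside [-8.93, 88.93].
101: M = 3.74 → outlier.
119: M = 4.84 → outlier.
127: M = 5.33 → outlier.
140: M = 6.13 → outlier.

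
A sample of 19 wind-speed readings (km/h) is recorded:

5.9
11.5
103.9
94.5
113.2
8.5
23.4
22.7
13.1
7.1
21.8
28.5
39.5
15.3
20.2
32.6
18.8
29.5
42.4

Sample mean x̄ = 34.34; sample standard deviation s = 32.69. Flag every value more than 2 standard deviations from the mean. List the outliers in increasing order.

103.9, 113.2

Cutoffs at x̄ ± 2s: 34.34 ± 2·32.69 = [-31.04, 99.72].
103.9: z = 2.13, |z| > 2 → outlier.
113.2: z = 2.41, |z| > 2 → outlier.
Every other value lies within [-31.04, 99.72].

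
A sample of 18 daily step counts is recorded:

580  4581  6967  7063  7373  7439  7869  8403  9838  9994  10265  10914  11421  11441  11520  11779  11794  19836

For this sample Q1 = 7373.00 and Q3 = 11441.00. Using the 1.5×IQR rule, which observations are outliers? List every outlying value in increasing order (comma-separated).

580, 19836

IQR = Q3 − Q1 = 11441.00 − 7373.00 = 4068.00.
Lower fence = Q1 − 1.5·IQR = 7373.00 − 6102.00 = 1271.00.
Upper fence = Q3 + 1.5·IQR = 11441.00 + 6102.00 = 17543.00.
580 < 1271.00 → outlier.
19836 > 17543.00 → outlier.
All remaining values lie within [1271.00, 17543.00].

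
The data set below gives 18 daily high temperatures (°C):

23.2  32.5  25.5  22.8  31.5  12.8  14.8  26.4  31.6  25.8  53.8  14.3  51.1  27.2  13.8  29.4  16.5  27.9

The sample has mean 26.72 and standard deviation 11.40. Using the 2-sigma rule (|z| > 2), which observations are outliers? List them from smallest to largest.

51.1, 53.8

Cutoffs at x̄ ± 2s: 26.72 ± 2·11.40 = [3.92, 49.52].
51.1: z = 2.14, |z| > 2 → outlier.
53.8: z = 2.38, |z| > 2 → outlier.
Every other value lies within [3.92, 49.52].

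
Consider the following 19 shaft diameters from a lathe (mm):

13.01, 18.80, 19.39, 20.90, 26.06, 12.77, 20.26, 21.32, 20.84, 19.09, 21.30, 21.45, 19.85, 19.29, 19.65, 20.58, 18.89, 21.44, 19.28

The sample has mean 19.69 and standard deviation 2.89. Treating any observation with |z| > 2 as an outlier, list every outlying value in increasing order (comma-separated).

12.77, 13.01, 26.06

Cutoffs at x̄ ± 2s: 19.69 ± 2·2.89 = [13.91, 25.47].
12.77: z = -2.39, |z| > 2 → outlier.
13.01: z = -2.31, |z| > 2 → outlier.
26.06: z = 2.20, |z| > 2 → outlier.
Every other value lies within [13.91, 25.47].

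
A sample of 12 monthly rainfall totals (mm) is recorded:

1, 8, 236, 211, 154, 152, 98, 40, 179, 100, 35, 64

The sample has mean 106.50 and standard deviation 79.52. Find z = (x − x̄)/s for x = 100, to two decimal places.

-0.08

z = (100 − 106.50) / 79.52 = -0.08.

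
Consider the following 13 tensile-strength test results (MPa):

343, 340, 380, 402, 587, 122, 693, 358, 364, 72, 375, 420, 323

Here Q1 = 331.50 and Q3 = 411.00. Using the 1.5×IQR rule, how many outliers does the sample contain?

4

IQR = 79.50; fences at 331.50 − 119.25 = 212.25 and 411.00 + 119.25 = 530.25.
Outside the cutoffs: 72, 122, 587, 693.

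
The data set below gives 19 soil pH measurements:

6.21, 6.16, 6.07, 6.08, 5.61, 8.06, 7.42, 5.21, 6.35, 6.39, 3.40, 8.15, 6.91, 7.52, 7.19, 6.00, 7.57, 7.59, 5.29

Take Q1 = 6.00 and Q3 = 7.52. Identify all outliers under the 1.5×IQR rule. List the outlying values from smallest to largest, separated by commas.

IQR = Q3 − Q1 = 7.52 − 6.00 = 1.52.
Lower fence = Q1 − 1.5·IQR = 6.00 − 2.28 = 3.72.
Upper fence = Q3 + 1.5·IQR = 7.52 + 2.28 = 9.80.
3.40 < 3.72 → outlier.
All remaining values lie within [3.72, 9.80].

3.40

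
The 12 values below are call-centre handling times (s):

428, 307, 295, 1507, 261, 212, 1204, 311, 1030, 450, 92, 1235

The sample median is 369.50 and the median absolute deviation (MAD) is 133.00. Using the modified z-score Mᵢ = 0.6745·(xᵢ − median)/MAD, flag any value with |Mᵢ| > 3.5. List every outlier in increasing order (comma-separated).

|Mᵢ| > 3.5 ⇔ |xᵢ − 369.50| > 3.5·133.00/0.6745 = 690.14.
So outliers lie outside [-320.64, 1059.64].
1204: M = 4.23 → outlier.
1235: M = 4.39 → outlier.
1507: M = 5.77 → outlier.

1204, 1235, 1507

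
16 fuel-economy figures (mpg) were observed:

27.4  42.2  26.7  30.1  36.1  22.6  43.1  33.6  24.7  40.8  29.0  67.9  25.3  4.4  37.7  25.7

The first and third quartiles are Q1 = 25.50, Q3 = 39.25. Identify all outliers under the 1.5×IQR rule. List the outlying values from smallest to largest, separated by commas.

4.4, 67.9

IQR = Q3 − Q1 = 39.25 − 25.50 = 13.75.
Lower fence = Q1 − 1.5·IQR = 25.50 − 20.625 = 4.875.
Upper fence = Q3 + 1.5·IQR = 39.25 + 20.625 = 59.875.
4.4 < 4.875 → outlier.
67.9 > 59.875 → outlier.
All remaining values lie within [4.875, 59.875].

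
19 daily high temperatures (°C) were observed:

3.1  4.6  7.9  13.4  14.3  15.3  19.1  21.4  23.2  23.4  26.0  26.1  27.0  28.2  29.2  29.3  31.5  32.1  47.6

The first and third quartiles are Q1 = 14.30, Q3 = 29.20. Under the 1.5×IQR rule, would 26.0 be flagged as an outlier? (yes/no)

no

IQR = Q3 − Q1 = 29.20 − 14.30 = 14.90.
Lower fence = Q1 − 1.5·IQR = 14.30 − 22.35 = -8.05.
Upper fence = Q3 + 1.5·IQR = 29.20 + 22.35 = 51.55.
26.0 lies within [-8.05, 51.55].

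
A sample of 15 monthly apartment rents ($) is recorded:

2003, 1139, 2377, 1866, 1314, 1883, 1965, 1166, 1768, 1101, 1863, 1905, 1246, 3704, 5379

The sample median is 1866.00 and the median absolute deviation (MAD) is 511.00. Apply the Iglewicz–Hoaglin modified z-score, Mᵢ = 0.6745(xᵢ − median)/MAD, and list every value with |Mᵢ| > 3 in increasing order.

|Mᵢ| > 3 ⇔ |xᵢ − 1866.00| > 3·511.00/0.6745 = 2272.79.
So outliers lie outside [-406.79, 4138.79].
5379: M = 4.64 → outlier.

5379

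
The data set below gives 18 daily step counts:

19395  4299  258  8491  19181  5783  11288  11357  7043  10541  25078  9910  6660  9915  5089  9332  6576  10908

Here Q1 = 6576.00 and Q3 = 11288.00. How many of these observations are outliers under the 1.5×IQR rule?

3

IQR = 4712.00; fences at 6576.00 − 7068.00 = -492.00 and 11288.00 + 7068.00 = 18356.00.
Outside the cutoffs: 19181, 19395, 25078.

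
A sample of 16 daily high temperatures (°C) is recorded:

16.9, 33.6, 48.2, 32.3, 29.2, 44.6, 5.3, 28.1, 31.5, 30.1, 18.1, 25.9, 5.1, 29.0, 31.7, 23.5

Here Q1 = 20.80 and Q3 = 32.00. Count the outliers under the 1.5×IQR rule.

0

IQR = 11.20; fences at 20.80 − 16.80 = 4.00 and 32.00 + 16.80 = 48.80.
Every value lies within the cutoffs.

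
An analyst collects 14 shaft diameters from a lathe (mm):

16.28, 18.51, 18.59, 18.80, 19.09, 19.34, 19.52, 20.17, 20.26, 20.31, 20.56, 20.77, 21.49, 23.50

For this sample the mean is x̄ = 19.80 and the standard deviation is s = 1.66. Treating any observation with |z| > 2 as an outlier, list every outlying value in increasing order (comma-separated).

16.28, 23.50

Cutoffs at x̄ ± 2s: 19.80 ± 2·1.66 = [16.48, 23.12].
16.28: z = -2.12, |z| > 2 → outlier.
23.50: z = 2.23, |z| > 2 → outlier.
Every other value lies within [16.48, 23.12].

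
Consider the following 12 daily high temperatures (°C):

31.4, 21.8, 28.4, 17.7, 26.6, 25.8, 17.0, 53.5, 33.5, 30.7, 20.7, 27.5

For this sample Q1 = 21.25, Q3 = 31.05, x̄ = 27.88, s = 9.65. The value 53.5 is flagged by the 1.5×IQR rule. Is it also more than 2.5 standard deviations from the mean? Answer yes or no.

yes

z = (53.5 − 27.88) / 9.65 = 2.65.
|z| = 2.65 > 2.5.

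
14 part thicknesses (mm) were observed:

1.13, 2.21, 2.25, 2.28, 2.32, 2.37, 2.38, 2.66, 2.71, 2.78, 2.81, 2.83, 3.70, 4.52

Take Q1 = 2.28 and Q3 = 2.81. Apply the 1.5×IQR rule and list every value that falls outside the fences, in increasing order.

IQR = Q3 − Q1 = 2.81 − 2.28 = 0.53.
Lower fence = Q1 − 1.5·IQR = 2.28 − 0.795 = 1.485.
Upper fence = Q3 + 1.5·IQR = 2.81 + 0.795 = 3.605.
1.13 < 1.485 → outlier.
3.70 > 3.605 → outlier.
4.52 > 3.605 → outlier.
All remaining values lie within [1.485, 3.605].

1.13, 3.70, 4.52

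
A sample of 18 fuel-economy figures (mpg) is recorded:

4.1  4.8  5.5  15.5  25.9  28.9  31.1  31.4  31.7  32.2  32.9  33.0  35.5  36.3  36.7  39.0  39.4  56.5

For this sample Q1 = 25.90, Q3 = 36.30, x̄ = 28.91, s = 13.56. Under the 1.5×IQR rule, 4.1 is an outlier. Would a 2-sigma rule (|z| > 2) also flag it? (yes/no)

no

z = (4.1 − 28.91) / 13.56 = -1.83.
|z| = 1.83 ≤ 2.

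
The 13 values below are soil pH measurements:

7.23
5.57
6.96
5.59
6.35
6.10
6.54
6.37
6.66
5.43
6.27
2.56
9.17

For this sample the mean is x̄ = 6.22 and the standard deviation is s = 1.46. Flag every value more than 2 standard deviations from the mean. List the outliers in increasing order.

2.56, 9.17

Cutoffs at x̄ ± 2s: 6.22 ± 2·1.46 = [3.30, 9.14].
2.56: z = -2.51, |z| > 2 → outlier.
9.17: z = 2.02, |z| > 2 → outlier.
Every other value lies within [3.30, 9.14].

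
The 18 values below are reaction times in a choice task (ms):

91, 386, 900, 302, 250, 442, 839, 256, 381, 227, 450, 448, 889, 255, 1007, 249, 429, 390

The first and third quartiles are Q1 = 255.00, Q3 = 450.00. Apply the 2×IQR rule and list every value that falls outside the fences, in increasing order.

IQR = Q3 − Q1 = 450.00 − 255.00 = 195.00.
Lower fence = Q1 − 2·IQR = 255.00 − 390.00 = -135.00.
Upper fence = Q3 + 2·IQR = 450.00 + 390.00 = 840.00.
889 > 840.00 → outlier.
900 > 840.00 → outlier.
1007 > 840.00 → outlier.
All remaining values lie within [-135.00, 840.00].

889, 900, 1007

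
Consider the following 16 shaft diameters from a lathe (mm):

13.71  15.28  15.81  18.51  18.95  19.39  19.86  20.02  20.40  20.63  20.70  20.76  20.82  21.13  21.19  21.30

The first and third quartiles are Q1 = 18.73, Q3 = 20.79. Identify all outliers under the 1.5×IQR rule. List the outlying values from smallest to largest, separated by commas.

IQR = Q3 − Q1 = 20.79 − 18.73 = 2.06.
Lower fence = Q1 − 1.5·IQR = 18.73 − 3.09 = 15.64.
Upper fence = Q3 + 1.5·IQR = 20.79 + 3.09 = 23.88.
13.71 < 15.64 → outlier.
15.28 < 15.64 → outlier.
All remaining values lie within [15.64, 23.88].

13.71, 15.28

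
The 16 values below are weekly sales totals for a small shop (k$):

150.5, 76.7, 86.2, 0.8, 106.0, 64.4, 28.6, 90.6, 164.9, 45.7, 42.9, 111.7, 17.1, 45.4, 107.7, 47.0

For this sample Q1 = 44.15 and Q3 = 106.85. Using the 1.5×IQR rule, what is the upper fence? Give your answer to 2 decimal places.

200.90

IQR = Q3 − Q1 = 106.85 − 44.15 = 62.70.
Lower fence = Q1 − 1.5·IQR = 44.15 − 94.05 = -49.90.
Upper fence = Q3 + 1.5·IQR = 106.85 + 94.05 = 200.90.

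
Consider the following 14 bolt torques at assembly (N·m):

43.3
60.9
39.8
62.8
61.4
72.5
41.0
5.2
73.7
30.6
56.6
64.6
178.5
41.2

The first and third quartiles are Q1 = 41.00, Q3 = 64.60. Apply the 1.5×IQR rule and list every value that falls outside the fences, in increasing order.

5.2, 178.5

IQR = Q3 − Q1 = 64.60 − 41.00 = 23.60.
Lower fence = Q1 − 1.5·IQR = 41.00 − 35.40 = 5.60.
Upper fence = Q3 + 1.5·IQR = 64.60 + 35.40 = 100.00.
5.2 < 5.60 → outlier.
178.5 > 100.00 → outlier.
All remaining values lie within [5.60, 100.00].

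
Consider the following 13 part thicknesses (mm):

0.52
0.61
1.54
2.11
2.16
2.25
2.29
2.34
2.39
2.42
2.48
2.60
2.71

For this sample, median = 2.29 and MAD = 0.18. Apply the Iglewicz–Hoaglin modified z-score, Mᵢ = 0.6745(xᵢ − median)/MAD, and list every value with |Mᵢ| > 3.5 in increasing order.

0.52, 0.61

|Mᵢ| > 3.5 ⇔ |xᵢ − 2.29| > 3.5·0.18/0.6745 = 0.93.
So outliers lie outside [1.36, 3.22].
0.52: M = -6.63 → outlier.
0.61: M = -6.30 → outlier.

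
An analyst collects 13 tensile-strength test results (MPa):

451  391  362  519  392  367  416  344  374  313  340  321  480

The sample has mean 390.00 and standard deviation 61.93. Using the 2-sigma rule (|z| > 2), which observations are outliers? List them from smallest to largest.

Cutoffs at x̄ ± 2s: 390.00 ± 2·61.93 = [266.14, 513.86].
519: z = 2.08, |z| > 2 → outlier.
Every other value lies within [266.14, 513.86].

519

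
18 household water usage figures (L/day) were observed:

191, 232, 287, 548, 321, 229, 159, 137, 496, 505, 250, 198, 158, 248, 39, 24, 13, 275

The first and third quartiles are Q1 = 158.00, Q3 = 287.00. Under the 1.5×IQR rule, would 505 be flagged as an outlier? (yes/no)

IQR = Q3 − Q1 = 287.00 − 158.00 = 129.00.
Lower fence = Q1 − 1.5·IQR = 158.00 − 193.50 = -35.50.
Upper fence = Q3 + 1.5·IQR = 287.00 + 193.50 = 480.50.
505 lies above the upper fence.

yes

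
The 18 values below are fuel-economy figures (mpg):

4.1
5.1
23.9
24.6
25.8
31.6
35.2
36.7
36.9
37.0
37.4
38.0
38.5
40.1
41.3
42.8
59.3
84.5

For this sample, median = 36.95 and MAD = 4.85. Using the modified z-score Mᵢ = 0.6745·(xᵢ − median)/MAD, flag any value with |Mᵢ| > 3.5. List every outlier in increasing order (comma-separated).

4.1, 5.1, 84.5

|Mᵢ| > 3.5 ⇔ |xᵢ − 36.95| > 3.5·4.85/0.6745 = 25.17.
So outliers lie outside [11.78, 62.12].
4.1: M = -4.57 → outlier.
5.1: M = -4.43 → outlier.
84.5: M = 6.61 → outlier.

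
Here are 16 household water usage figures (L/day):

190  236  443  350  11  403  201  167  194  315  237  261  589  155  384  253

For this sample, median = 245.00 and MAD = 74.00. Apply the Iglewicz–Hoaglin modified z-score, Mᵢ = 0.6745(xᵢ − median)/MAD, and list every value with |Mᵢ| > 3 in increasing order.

589

|Mᵢ| > 3 ⇔ |xᵢ − 245.00| > 3·74.00/0.6745 = 329.13.
So outliers lie outside [-84.13, 574.13].
589: M = 3.14 → outlier.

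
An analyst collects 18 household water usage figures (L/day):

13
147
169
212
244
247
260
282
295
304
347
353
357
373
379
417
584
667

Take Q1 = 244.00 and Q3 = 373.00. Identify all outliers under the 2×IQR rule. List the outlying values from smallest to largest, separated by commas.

667

IQR = Q3 − Q1 = 373.00 − 244.00 = 129.00.
Lower fence = Q1 − 2·IQR = 244.00 − 258.00 = -14.00.
Upper fence = Q3 + 2·IQR = 373.00 + 258.00 = 631.00.
667 > 631.00 → outlier.
All remaining values lie within [-14.00, 631.00].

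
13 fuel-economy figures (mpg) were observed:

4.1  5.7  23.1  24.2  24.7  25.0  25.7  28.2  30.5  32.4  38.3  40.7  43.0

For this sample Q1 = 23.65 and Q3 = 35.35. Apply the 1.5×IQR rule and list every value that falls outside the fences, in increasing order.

IQR = Q3 − Q1 = 35.35 − 23.65 = 11.70.
Lower fence = Q1 − 1.5·IQR = 23.65 − 17.55 = 6.10.
Upper fence = Q3 + 1.5·IQR = 35.35 + 17.55 = 52.90.
4.1 < 6.10 → outlier.
5.7 < 6.10 → outlier.
All remaining values lie within [6.10, 52.90].

4.1, 5.7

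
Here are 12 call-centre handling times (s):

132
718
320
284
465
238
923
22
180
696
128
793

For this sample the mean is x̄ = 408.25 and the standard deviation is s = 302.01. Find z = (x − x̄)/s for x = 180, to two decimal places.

z = (180 − 408.25) / 302.01 = -0.76.

-0.76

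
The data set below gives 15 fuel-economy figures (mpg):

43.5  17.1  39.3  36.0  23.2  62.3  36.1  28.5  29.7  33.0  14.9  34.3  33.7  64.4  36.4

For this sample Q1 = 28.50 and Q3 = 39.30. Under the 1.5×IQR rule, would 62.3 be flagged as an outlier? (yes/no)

IQR = Q3 − Q1 = 39.30 − 28.50 = 10.80.
Lower fence = Q1 − 1.5·IQR = 28.50 − 16.20 = 12.30.
Upper fence = Q3 + 1.5·IQR = 39.30 + 16.20 = 55.50.
62.3 lies above the upper fence.

yes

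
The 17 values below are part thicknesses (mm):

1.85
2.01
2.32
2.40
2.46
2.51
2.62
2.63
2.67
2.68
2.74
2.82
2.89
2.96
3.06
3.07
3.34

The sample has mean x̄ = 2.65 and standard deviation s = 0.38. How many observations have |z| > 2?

1

Cutoffs: x̄ ± 2s = [1.89, 3.41].
Outside the cutoffs: 1.85.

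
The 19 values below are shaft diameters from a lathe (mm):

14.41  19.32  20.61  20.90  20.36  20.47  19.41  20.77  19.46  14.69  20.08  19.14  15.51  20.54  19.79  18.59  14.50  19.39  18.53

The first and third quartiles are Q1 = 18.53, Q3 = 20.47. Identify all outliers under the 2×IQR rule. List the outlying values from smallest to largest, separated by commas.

14.41, 14.50

IQR = Q3 − Q1 = 20.47 − 18.53 = 1.94.
Lower fence = Q1 − 2·IQR = 18.53 − 3.88 = 14.65.
Upper fence = Q3 + 2·IQR = 20.47 + 3.88 = 24.35.
14.41 < 14.65 → outlier.
14.50 < 14.65 → outlier.
All remaining values lie within [14.65, 24.35].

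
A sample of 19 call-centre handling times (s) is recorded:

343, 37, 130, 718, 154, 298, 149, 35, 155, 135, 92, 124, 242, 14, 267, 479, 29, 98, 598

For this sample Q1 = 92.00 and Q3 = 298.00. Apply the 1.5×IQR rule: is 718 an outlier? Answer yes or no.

IQR = Q3 − Q1 = 298.00 − 92.00 = 206.00.
Lower fence = Q1 − 1.5·IQR = 92.00 − 309.00 = -217.00.
Upper fence = Q3 + 1.5·IQR = 298.00 + 309.00 = 607.00.
718 lies above the upper fence.

yes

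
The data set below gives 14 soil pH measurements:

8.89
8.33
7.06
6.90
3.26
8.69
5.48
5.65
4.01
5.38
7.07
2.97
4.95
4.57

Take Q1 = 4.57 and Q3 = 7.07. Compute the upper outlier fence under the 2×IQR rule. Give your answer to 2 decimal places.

IQR = Q3 − Q1 = 7.07 − 4.57 = 2.50.
Lower fence = Q1 − 2·IQR = 4.57 − 5.00 = -0.43.
Upper fence = Q3 + 2·IQR = 7.07 + 5.00 = 12.07.

12.07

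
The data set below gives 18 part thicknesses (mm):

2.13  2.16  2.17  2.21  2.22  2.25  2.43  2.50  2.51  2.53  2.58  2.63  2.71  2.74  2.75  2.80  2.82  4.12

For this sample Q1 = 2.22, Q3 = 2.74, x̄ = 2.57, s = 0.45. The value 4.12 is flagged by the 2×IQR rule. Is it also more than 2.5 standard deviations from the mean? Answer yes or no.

z = (4.12 − 2.57) / 0.45 = 3.44.
|z| = 3.44 > 2.5.

yes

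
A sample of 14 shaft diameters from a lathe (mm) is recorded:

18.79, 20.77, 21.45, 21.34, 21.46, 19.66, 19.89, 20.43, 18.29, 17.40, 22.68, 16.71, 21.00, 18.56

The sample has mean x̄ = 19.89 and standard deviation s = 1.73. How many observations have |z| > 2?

Cutoffs: x̄ ± 2s = [16.43, 23.35].
Every value lies within the cutoffs.

0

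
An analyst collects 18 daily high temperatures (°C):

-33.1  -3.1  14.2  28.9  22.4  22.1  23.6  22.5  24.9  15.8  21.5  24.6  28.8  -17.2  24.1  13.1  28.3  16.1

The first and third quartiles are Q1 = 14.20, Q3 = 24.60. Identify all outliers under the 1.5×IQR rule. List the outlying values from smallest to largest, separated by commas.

IQR = Q3 − Q1 = 24.60 − 14.20 = 10.40.
Lower fence = Q1 − 1.5·IQR = 14.20 − 15.60 = -1.40.
Upper fence = Q3 + 1.5·IQR = 24.60 + 15.60 = 40.20.
-33.1 < -1.40 → outlier.
-17.2 < -1.40 → outlier.
-3.1 < -1.40 → outlier.
All remaining values lie within [-1.40, 40.20].

-33.1, -17.2, -3.1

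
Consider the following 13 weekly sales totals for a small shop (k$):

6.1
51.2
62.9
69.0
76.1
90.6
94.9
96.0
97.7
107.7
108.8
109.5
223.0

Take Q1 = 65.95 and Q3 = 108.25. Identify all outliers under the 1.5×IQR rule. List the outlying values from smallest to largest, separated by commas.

IQR = Q3 − Q1 = 108.25 − 65.95 = 42.30.
Lower fence = Q1 − 1.5·IQR = 65.95 − 63.45 = 2.50.
Upper fence = Q3 + 1.5·IQR = 108.25 + 63.45 = 171.70.
223.0 > 171.70 → outlier.
All remaining values lie within [2.50, 171.70].

223.0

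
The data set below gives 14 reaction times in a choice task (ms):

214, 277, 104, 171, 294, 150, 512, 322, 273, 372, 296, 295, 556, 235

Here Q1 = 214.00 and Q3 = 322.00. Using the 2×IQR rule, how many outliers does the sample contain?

IQR = 108.00; fences at 214.00 − 216.00 = -2.00 and 322.00 + 216.00 = 538.00.
Outside the cutoffs: 556.

1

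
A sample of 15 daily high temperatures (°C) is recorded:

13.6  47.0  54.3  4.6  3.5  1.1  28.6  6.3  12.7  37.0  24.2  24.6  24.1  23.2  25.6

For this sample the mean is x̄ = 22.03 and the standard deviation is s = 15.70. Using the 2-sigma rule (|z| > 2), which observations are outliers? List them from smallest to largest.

54.3

Cutoffs at x̄ ± 2s: 22.03 ± 2·15.70 = [-9.37, 53.43].
54.3: z = 2.06, |z| > 2 → outlier.
Every other value lies within [-9.37, 53.43].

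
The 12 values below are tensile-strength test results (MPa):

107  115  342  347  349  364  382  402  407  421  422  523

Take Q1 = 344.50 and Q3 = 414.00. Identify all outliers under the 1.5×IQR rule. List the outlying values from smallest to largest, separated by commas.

107, 115, 523

IQR = Q3 − Q1 = 414.00 − 344.50 = 69.50.
Lower fence = Q1 − 1.5·IQR = 344.50 − 104.25 = 240.25.
Upper fence = Q3 + 1.5·IQR = 414.00 + 104.25 = 518.25.
107 < 240.25 → outlier.
115 < 240.25 → outlier.
523 > 518.25 → outlier.
All remaining values lie within [240.25, 518.25].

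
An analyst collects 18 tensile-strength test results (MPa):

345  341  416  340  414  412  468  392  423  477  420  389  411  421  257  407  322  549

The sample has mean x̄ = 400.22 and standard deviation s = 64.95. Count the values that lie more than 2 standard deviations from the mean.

2

Cutoffs: x̄ ± 2s = [270.32, 530.12].
Outside the cutoffs: 257, 549.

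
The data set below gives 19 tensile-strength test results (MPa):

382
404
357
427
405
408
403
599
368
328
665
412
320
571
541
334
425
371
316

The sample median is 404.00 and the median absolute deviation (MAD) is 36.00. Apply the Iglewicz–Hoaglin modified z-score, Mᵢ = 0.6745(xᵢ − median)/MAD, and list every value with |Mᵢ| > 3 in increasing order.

571, 599, 665

|Mᵢ| > 3 ⇔ |xᵢ − 404.00| > 3·36.00/0.6745 = 160.12.
So outliers lie outside [243.88, 564.12].
571: M = 3.13 → outlier.
599: M = 3.65 → outlier.
665: M = 4.89 → outlier.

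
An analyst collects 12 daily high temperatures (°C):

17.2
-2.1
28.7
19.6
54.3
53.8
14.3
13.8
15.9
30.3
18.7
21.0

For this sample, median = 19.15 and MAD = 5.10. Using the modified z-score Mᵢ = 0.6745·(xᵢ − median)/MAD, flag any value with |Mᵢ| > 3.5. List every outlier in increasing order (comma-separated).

|Mᵢ| > 3.5 ⇔ |xᵢ − 19.15| > 3.5·5.10/0.6745 = 26.46.
So outliers lie outside [-7.31, 45.61].
53.8: M = 4.58 → outlier.
54.3: M = 4.65 → outlier.

53.8, 54.3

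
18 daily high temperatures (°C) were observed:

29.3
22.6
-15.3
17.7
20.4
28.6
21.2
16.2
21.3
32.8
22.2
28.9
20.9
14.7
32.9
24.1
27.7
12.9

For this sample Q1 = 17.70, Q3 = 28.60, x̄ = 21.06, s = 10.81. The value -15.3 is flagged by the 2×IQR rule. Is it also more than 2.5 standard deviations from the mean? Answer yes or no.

z = (-15.3 − 21.06) / 10.81 = -3.36.
|z| = 3.36 > 2.5.

yes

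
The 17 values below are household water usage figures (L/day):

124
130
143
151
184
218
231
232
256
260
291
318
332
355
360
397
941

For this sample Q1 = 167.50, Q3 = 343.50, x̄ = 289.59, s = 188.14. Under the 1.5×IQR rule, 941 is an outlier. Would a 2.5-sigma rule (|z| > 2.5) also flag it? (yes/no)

yes

z = (941 − 289.59) / 188.14 = 3.46.
|z| = 3.46 > 2.5.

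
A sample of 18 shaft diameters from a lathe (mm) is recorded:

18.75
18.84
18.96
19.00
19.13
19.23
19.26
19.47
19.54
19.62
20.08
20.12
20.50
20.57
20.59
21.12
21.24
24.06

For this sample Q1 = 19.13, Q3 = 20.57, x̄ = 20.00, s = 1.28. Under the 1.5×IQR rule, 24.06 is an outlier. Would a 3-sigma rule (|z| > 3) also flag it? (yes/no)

z = (24.06 − 20.00) / 1.28 = 3.17.
|z| = 3.17 > 3.

yes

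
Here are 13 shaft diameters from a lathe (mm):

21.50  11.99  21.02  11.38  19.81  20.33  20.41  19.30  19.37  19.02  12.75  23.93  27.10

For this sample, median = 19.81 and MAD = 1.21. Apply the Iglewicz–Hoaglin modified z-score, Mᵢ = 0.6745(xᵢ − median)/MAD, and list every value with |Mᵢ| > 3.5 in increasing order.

|Mᵢ| > 3.5 ⇔ |xᵢ − 19.81| > 3.5·1.21/0.6745 = 6.28.
So outliers lie outside [13.53, 26.09].
11.38: M = -4.70 → outlier.
11.99: M = -4.36 → outlier.
12.75: M = -3.94 → outlier.
27.10: M = 4.06 → outlier.

11.38, 11.99, 12.75, 27.10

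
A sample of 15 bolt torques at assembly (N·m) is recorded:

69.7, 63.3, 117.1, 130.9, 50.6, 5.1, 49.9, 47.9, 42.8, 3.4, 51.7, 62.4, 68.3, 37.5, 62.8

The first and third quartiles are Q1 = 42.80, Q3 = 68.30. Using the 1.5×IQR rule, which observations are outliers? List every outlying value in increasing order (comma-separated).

IQR = Q3 − Q1 = 68.30 − 42.80 = 25.50.
Lower fence = Q1 − 1.5·IQR = 42.80 − 38.25 = 4.55.
Upper fence = Q3 + 1.5·IQR = 68.30 + 38.25 = 106.55.
3.4 < 4.55 → outlier.
117.1 > 106.55 → outlier.
130.9 > 106.55 → outlier.
All remaining values lie within [4.55, 106.55].

3.4, 117.1, 130.9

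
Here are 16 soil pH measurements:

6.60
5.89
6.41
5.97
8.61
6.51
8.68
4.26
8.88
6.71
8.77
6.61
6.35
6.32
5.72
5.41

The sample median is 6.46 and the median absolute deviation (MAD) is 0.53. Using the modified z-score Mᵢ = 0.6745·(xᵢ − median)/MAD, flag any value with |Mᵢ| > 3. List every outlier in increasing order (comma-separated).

8.88

|Mᵢ| > 3 ⇔ |xᵢ − 6.46| > 3·0.53/0.6745 = 2.36.
So outliers lie outside [4.10, 8.82].
8.88: M = 3.08 → outlier.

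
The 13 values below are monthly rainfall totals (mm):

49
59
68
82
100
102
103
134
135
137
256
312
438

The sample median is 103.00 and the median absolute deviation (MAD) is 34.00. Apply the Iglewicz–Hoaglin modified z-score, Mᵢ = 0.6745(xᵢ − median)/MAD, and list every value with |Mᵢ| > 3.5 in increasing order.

|Mᵢ| > 3.5 ⇔ |xᵢ − 103.00| > 3.5·34.00/0.6745 = 176.43.
So outliers lie outside [-73.43, 279.43].
312: M = 4.15 → outlier.
438: M = 6.65 → outlier.

312, 438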